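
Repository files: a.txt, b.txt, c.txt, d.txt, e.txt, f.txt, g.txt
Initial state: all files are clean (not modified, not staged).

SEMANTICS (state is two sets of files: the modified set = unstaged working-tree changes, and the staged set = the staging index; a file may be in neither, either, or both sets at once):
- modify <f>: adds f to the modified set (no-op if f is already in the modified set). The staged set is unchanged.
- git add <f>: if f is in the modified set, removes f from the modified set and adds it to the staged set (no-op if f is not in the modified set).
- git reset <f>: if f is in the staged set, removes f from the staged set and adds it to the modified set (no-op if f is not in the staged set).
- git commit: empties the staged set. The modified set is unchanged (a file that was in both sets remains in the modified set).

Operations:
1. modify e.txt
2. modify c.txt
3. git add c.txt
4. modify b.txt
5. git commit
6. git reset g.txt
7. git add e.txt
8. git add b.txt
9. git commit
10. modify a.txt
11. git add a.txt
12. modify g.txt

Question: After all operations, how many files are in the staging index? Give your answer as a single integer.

After op 1 (modify e.txt): modified={e.txt} staged={none}
After op 2 (modify c.txt): modified={c.txt, e.txt} staged={none}
After op 3 (git add c.txt): modified={e.txt} staged={c.txt}
After op 4 (modify b.txt): modified={b.txt, e.txt} staged={c.txt}
After op 5 (git commit): modified={b.txt, e.txt} staged={none}
After op 6 (git reset g.txt): modified={b.txt, e.txt} staged={none}
After op 7 (git add e.txt): modified={b.txt} staged={e.txt}
After op 8 (git add b.txt): modified={none} staged={b.txt, e.txt}
After op 9 (git commit): modified={none} staged={none}
After op 10 (modify a.txt): modified={a.txt} staged={none}
After op 11 (git add a.txt): modified={none} staged={a.txt}
After op 12 (modify g.txt): modified={g.txt} staged={a.txt}
Final staged set: {a.txt} -> count=1

Answer: 1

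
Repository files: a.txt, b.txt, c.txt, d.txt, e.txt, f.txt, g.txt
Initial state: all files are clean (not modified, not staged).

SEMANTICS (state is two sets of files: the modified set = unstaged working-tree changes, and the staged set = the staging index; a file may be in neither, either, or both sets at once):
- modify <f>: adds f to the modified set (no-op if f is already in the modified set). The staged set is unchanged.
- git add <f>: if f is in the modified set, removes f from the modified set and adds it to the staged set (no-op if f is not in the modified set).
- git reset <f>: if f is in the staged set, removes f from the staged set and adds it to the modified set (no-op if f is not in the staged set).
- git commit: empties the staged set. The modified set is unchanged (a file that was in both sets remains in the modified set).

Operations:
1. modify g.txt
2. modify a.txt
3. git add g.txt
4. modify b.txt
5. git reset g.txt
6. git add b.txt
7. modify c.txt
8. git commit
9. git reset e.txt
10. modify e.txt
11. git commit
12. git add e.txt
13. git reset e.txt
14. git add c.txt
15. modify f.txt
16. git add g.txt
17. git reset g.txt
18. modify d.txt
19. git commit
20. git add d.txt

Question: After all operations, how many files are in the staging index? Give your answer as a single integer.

After op 1 (modify g.txt): modified={g.txt} staged={none}
After op 2 (modify a.txt): modified={a.txt, g.txt} staged={none}
After op 3 (git add g.txt): modified={a.txt} staged={g.txt}
After op 4 (modify b.txt): modified={a.txt, b.txt} staged={g.txt}
After op 5 (git reset g.txt): modified={a.txt, b.txt, g.txt} staged={none}
After op 6 (git add b.txt): modified={a.txt, g.txt} staged={b.txt}
After op 7 (modify c.txt): modified={a.txt, c.txt, g.txt} staged={b.txt}
After op 8 (git commit): modified={a.txt, c.txt, g.txt} staged={none}
After op 9 (git reset e.txt): modified={a.txt, c.txt, g.txt} staged={none}
After op 10 (modify e.txt): modified={a.txt, c.txt, e.txt, g.txt} staged={none}
After op 11 (git commit): modified={a.txt, c.txt, e.txt, g.txt} staged={none}
After op 12 (git add e.txt): modified={a.txt, c.txt, g.txt} staged={e.txt}
After op 13 (git reset e.txt): modified={a.txt, c.txt, e.txt, g.txt} staged={none}
After op 14 (git add c.txt): modified={a.txt, e.txt, g.txt} staged={c.txt}
After op 15 (modify f.txt): modified={a.txt, e.txt, f.txt, g.txt} staged={c.txt}
After op 16 (git add g.txt): modified={a.txt, e.txt, f.txt} staged={c.txt, g.txt}
After op 17 (git reset g.txt): modified={a.txt, e.txt, f.txt, g.txt} staged={c.txt}
After op 18 (modify d.txt): modified={a.txt, d.txt, e.txt, f.txt, g.txt} staged={c.txt}
After op 19 (git commit): modified={a.txt, d.txt, e.txt, f.txt, g.txt} staged={none}
After op 20 (git add d.txt): modified={a.txt, e.txt, f.txt, g.txt} staged={d.txt}
Final staged set: {d.txt} -> count=1

Answer: 1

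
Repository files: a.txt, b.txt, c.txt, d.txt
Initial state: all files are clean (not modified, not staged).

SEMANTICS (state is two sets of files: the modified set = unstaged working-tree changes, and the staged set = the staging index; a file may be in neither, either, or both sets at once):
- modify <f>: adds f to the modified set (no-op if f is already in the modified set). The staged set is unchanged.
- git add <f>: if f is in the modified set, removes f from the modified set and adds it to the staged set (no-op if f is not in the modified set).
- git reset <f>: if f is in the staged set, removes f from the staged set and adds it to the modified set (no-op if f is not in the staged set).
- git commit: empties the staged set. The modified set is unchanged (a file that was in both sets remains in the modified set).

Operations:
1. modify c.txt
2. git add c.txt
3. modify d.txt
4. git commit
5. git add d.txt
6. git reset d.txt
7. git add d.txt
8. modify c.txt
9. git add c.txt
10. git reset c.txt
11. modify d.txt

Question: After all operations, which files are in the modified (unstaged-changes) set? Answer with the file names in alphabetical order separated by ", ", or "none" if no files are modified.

Answer: c.txt, d.txt

Derivation:
After op 1 (modify c.txt): modified={c.txt} staged={none}
After op 2 (git add c.txt): modified={none} staged={c.txt}
After op 3 (modify d.txt): modified={d.txt} staged={c.txt}
After op 4 (git commit): modified={d.txt} staged={none}
After op 5 (git add d.txt): modified={none} staged={d.txt}
After op 6 (git reset d.txt): modified={d.txt} staged={none}
After op 7 (git add d.txt): modified={none} staged={d.txt}
After op 8 (modify c.txt): modified={c.txt} staged={d.txt}
After op 9 (git add c.txt): modified={none} staged={c.txt, d.txt}
After op 10 (git reset c.txt): modified={c.txt} staged={d.txt}
After op 11 (modify d.txt): modified={c.txt, d.txt} staged={d.txt}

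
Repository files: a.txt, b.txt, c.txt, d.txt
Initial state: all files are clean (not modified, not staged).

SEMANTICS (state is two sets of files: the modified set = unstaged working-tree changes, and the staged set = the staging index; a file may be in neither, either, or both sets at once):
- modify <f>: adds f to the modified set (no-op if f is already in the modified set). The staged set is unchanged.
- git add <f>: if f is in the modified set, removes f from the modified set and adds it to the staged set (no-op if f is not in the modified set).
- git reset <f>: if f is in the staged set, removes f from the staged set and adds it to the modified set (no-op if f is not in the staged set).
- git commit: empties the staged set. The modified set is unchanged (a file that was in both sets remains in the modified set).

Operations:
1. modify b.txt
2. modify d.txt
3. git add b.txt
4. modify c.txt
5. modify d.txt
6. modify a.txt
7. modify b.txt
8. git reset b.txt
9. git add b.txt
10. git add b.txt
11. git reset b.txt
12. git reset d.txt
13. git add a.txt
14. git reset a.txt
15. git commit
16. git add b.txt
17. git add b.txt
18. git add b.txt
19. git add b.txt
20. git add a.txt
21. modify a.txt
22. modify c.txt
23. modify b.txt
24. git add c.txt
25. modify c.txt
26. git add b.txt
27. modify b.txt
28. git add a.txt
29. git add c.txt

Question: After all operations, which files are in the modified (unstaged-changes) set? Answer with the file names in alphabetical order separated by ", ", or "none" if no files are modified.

Answer: b.txt, d.txt

Derivation:
After op 1 (modify b.txt): modified={b.txt} staged={none}
After op 2 (modify d.txt): modified={b.txt, d.txt} staged={none}
After op 3 (git add b.txt): modified={d.txt} staged={b.txt}
After op 4 (modify c.txt): modified={c.txt, d.txt} staged={b.txt}
After op 5 (modify d.txt): modified={c.txt, d.txt} staged={b.txt}
After op 6 (modify a.txt): modified={a.txt, c.txt, d.txt} staged={b.txt}
After op 7 (modify b.txt): modified={a.txt, b.txt, c.txt, d.txt} staged={b.txt}
After op 8 (git reset b.txt): modified={a.txt, b.txt, c.txt, d.txt} staged={none}
After op 9 (git add b.txt): modified={a.txt, c.txt, d.txt} staged={b.txt}
After op 10 (git add b.txt): modified={a.txt, c.txt, d.txt} staged={b.txt}
After op 11 (git reset b.txt): modified={a.txt, b.txt, c.txt, d.txt} staged={none}
After op 12 (git reset d.txt): modified={a.txt, b.txt, c.txt, d.txt} staged={none}
After op 13 (git add a.txt): modified={b.txt, c.txt, d.txt} staged={a.txt}
After op 14 (git reset a.txt): modified={a.txt, b.txt, c.txt, d.txt} staged={none}
After op 15 (git commit): modified={a.txt, b.txt, c.txt, d.txt} staged={none}
After op 16 (git add b.txt): modified={a.txt, c.txt, d.txt} staged={b.txt}
After op 17 (git add b.txt): modified={a.txt, c.txt, d.txt} staged={b.txt}
After op 18 (git add b.txt): modified={a.txt, c.txt, d.txt} staged={b.txt}
After op 19 (git add b.txt): modified={a.txt, c.txt, d.txt} staged={b.txt}
After op 20 (git add a.txt): modified={c.txt, d.txt} staged={a.txt, b.txt}
After op 21 (modify a.txt): modified={a.txt, c.txt, d.txt} staged={a.txt, b.txt}
After op 22 (modify c.txt): modified={a.txt, c.txt, d.txt} staged={a.txt, b.txt}
After op 23 (modify b.txt): modified={a.txt, b.txt, c.txt, d.txt} staged={a.txt, b.txt}
After op 24 (git add c.txt): modified={a.txt, b.txt, d.txt} staged={a.txt, b.txt, c.txt}
After op 25 (modify c.txt): modified={a.txt, b.txt, c.txt, d.txt} staged={a.txt, b.txt, c.txt}
After op 26 (git add b.txt): modified={a.txt, c.txt, d.txt} staged={a.txt, b.txt, c.txt}
After op 27 (modify b.txt): modified={a.txt, b.txt, c.txt, d.txt} staged={a.txt, b.txt, c.txt}
After op 28 (git add a.txt): modified={b.txt, c.txt, d.txt} staged={a.txt, b.txt, c.txt}
After op 29 (git add c.txt): modified={b.txt, d.txt} staged={a.txt, b.txt, c.txt}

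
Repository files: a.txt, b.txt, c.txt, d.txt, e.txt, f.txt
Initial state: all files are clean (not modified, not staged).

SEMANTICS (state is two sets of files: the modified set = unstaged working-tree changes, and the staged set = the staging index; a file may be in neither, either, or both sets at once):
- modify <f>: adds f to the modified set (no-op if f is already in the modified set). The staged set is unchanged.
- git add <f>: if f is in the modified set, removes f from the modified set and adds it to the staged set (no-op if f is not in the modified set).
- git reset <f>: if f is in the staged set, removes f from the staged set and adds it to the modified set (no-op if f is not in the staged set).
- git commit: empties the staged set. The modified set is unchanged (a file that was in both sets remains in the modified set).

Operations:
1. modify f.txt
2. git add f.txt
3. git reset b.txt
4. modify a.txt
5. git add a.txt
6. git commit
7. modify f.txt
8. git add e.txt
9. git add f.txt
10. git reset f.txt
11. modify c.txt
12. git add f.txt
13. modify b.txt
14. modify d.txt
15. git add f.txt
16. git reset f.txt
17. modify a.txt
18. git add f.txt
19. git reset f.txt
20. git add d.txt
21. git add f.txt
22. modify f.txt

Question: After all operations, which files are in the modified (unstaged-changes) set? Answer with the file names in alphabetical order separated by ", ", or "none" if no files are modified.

After op 1 (modify f.txt): modified={f.txt} staged={none}
After op 2 (git add f.txt): modified={none} staged={f.txt}
After op 3 (git reset b.txt): modified={none} staged={f.txt}
After op 4 (modify a.txt): modified={a.txt} staged={f.txt}
After op 5 (git add a.txt): modified={none} staged={a.txt, f.txt}
After op 6 (git commit): modified={none} staged={none}
After op 7 (modify f.txt): modified={f.txt} staged={none}
After op 8 (git add e.txt): modified={f.txt} staged={none}
After op 9 (git add f.txt): modified={none} staged={f.txt}
After op 10 (git reset f.txt): modified={f.txt} staged={none}
After op 11 (modify c.txt): modified={c.txt, f.txt} staged={none}
After op 12 (git add f.txt): modified={c.txt} staged={f.txt}
After op 13 (modify b.txt): modified={b.txt, c.txt} staged={f.txt}
After op 14 (modify d.txt): modified={b.txt, c.txt, d.txt} staged={f.txt}
After op 15 (git add f.txt): modified={b.txt, c.txt, d.txt} staged={f.txt}
After op 16 (git reset f.txt): modified={b.txt, c.txt, d.txt, f.txt} staged={none}
After op 17 (modify a.txt): modified={a.txt, b.txt, c.txt, d.txt, f.txt} staged={none}
After op 18 (git add f.txt): modified={a.txt, b.txt, c.txt, d.txt} staged={f.txt}
After op 19 (git reset f.txt): modified={a.txt, b.txt, c.txt, d.txt, f.txt} staged={none}
After op 20 (git add d.txt): modified={a.txt, b.txt, c.txt, f.txt} staged={d.txt}
After op 21 (git add f.txt): modified={a.txt, b.txt, c.txt} staged={d.txt, f.txt}
After op 22 (modify f.txt): modified={a.txt, b.txt, c.txt, f.txt} staged={d.txt, f.txt}

Answer: a.txt, b.txt, c.txt, f.txt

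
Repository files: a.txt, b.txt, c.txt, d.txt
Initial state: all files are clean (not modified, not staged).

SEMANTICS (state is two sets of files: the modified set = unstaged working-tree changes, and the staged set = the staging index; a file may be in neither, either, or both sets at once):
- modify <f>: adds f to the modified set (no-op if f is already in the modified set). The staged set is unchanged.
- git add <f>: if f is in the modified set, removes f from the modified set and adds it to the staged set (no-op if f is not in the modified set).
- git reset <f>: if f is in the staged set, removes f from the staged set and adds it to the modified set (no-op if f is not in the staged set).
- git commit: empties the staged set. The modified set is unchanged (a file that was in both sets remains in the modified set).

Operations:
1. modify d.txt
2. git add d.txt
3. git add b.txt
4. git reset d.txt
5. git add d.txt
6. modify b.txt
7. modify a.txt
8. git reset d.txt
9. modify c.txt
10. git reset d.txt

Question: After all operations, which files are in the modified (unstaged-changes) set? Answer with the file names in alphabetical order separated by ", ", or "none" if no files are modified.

After op 1 (modify d.txt): modified={d.txt} staged={none}
After op 2 (git add d.txt): modified={none} staged={d.txt}
After op 3 (git add b.txt): modified={none} staged={d.txt}
After op 4 (git reset d.txt): modified={d.txt} staged={none}
After op 5 (git add d.txt): modified={none} staged={d.txt}
After op 6 (modify b.txt): modified={b.txt} staged={d.txt}
After op 7 (modify a.txt): modified={a.txt, b.txt} staged={d.txt}
After op 8 (git reset d.txt): modified={a.txt, b.txt, d.txt} staged={none}
After op 9 (modify c.txt): modified={a.txt, b.txt, c.txt, d.txt} staged={none}
After op 10 (git reset d.txt): modified={a.txt, b.txt, c.txt, d.txt} staged={none}

Answer: a.txt, b.txt, c.txt, d.txt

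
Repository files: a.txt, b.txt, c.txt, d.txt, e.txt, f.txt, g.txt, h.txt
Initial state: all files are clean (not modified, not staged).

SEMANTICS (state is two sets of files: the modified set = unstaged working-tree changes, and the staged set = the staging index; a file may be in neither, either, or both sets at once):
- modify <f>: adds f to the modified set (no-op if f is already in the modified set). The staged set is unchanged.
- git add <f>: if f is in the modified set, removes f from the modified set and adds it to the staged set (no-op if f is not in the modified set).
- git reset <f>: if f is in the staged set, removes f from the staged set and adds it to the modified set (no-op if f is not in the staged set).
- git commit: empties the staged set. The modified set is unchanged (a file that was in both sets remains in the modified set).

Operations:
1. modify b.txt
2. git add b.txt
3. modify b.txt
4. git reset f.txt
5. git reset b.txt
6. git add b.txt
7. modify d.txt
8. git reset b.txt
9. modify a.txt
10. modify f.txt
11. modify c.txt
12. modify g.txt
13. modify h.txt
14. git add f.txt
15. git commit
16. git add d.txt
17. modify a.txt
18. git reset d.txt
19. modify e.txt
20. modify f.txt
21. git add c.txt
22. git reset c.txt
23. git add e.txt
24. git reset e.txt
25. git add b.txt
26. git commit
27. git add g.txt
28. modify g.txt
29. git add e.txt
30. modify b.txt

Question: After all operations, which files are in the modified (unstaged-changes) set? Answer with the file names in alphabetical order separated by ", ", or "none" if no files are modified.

After op 1 (modify b.txt): modified={b.txt} staged={none}
After op 2 (git add b.txt): modified={none} staged={b.txt}
After op 3 (modify b.txt): modified={b.txt} staged={b.txt}
After op 4 (git reset f.txt): modified={b.txt} staged={b.txt}
After op 5 (git reset b.txt): modified={b.txt} staged={none}
After op 6 (git add b.txt): modified={none} staged={b.txt}
After op 7 (modify d.txt): modified={d.txt} staged={b.txt}
After op 8 (git reset b.txt): modified={b.txt, d.txt} staged={none}
After op 9 (modify a.txt): modified={a.txt, b.txt, d.txt} staged={none}
After op 10 (modify f.txt): modified={a.txt, b.txt, d.txt, f.txt} staged={none}
After op 11 (modify c.txt): modified={a.txt, b.txt, c.txt, d.txt, f.txt} staged={none}
After op 12 (modify g.txt): modified={a.txt, b.txt, c.txt, d.txt, f.txt, g.txt} staged={none}
After op 13 (modify h.txt): modified={a.txt, b.txt, c.txt, d.txt, f.txt, g.txt, h.txt} staged={none}
After op 14 (git add f.txt): modified={a.txt, b.txt, c.txt, d.txt, g.txt, h.txt} staged={f.txt}
After op 15 (git commit): modified={a.txt, b.txt, c.txt, d.txt, g.txt, h.txt} staged={none}
After op 16 (git add d.txt): modified={a.txt, b.txt, c.txt, g.txt, h.txt} staged={d.txt}
After op 17 (modify a.txt): modified={a.txt, b.txt, c.txt, g.txt, h.txt} staged={d.txt}
After op 18 (git reset d.txt): modified={a.txt, b.txt, c.txt, d.txt, g.txt, h.txt} staged={none}
After op 19 (modify e.txt): modified={a.txt, b.txt, c.txt, d.txt, e.txt, g.txt, h.txt} staged={none}
After op 20 (modify f.txt): modified={a.txt, b.txt, c.txt, d.txt, e.txt, f.txt, g.txt, h.txt} staged={none}
After op 21 (git add c.txt): modified={a.txt, b.txt, d.txt, e.txt, f.txt, g.txt, h.txt} staged={c.txt}
After op 22 (git reset c.txt): modified={a.txt, b.txt, c.txt, d.txt, e.txt, f.txt, g.txt, h.txt} staged={none}
After op 23 (git add e.txt): modified={a.txt, b.txt, c.txt, d.txt, f.txt, g.txt, h.txt} staged={e.txt}
After op 24 (git reset e.txt): modified={a.txt, b.txt, c.txt, d.txt, e.txt, f.txt, g.txt, h.txt} staged={none}
After op 25 (git add b.txt): modified={a.txt, c.txt, d.txt, e.txt, f.txt, g.txt, h.txt} staged={b.txt}
After op 26 (git commit): modified={a.txt, c.txt, d.txt, e.txt, f.txt, g.txt, h.txt} staged={none}
After op 27 (git add g.txt): modified={a.txt, c.txt, d.txt, e.txt, f.txt, h.txt} staged={g.txt}
After op 28 (modify g.txt): modified={a.txt, c.txt, d.txt, e.txt, f.txt, g.txt, h.txt} staged={g.txt}
After op 29 (git add e.txt): modified={a.txt, c.txt, d.txt, f.txt, g.txt, h.txt} staged={e.txt, g.txt}
After op 30 (modify b.txt): modified={a.txt, b.txt, c.txt, d.txt, f.txt, g.txt, h.txt} staged={e.txt, g.txt}

Answer: a.txt, b.txt, c.txt, d.txt, f.txt, g.txt, h.txt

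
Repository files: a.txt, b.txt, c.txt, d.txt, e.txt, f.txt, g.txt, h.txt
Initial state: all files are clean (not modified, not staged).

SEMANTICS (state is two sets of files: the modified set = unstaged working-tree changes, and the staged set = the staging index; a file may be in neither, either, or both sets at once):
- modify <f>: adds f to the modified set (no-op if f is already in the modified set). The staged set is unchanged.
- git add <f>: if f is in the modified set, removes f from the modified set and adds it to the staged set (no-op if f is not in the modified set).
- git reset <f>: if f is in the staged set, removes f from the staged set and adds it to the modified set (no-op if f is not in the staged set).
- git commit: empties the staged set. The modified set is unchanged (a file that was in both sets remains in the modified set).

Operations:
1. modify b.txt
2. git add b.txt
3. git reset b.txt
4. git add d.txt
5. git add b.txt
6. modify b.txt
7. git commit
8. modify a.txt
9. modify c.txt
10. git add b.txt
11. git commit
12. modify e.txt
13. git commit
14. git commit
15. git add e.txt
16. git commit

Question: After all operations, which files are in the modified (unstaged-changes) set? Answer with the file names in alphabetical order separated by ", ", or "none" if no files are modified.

After op 1 (modify b.txt): modified={b.txt} staged={none}
After op 2 (git add b.txt): modified={none} staged={b.txt}
After op 3 (git reset b.txt): modified={b.txt} staged={none}
After op 4 (git add d.txt): modified={b.txt} staged={none}
After op 5 (git add b.txt): modified={none} staged={b.txt}
After op 6 (modify b.txt): modified={b.txt} staged={b.txt}
After op 7 (git commit): modified={b.txt} staged={none}
After op 8 (modify a.txt): modified={a.txt, b.txt} staged={none}
After op 9 (modify c.txt): modified={a.txt, b.txt, c.txt} staged={none}
After op 10 (git add b.txt): modified={a.txt, c.txt} staged={b.txt}
After op 11 (git commit): modified={a.txt, c.txt} staged={none}
After op 12 (modify e.txt): modified={a.txt, c.txt, e.txt} staged={none}
After op 13 (git commit): modified={a.txt, c.txt, e.txt} staged={none}
After op 14 (git commit): modified={a.txt, c.txt, e.txt} staged={none}
After op 15 (git add e.txt): modified={a.txt, c.txt} staged={e.txt}
After op 16 (git commit): modified={a.txt, c.txt} staged={none}

Answer: a.txt, c.txt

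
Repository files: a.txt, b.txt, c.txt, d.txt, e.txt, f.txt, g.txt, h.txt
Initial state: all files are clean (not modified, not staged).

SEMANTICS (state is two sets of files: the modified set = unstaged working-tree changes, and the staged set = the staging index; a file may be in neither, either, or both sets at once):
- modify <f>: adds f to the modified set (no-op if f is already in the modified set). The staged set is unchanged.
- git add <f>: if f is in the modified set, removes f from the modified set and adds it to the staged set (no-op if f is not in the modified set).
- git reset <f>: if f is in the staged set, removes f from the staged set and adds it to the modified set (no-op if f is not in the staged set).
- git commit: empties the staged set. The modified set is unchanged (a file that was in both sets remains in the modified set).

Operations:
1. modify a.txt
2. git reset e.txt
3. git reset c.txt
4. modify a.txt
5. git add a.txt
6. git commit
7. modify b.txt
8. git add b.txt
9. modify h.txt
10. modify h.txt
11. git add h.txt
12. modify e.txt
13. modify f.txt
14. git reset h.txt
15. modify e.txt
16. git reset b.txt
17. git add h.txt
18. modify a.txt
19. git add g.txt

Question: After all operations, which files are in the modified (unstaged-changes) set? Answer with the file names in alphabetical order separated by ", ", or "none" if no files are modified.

After op 1 (modify a.txt): modified={a.txt} staged={none}
After op 2 (git reset e.txt): modified={a.txt} staged={none}
After op 3 (git reset c.txt): modified={a.txt} staged={none}
After op 4 (modify a.txt): modified={a.txt} staged={none}
After op 5 (git add a.txt): modified={none} staged={a.txt}
After op 6 (git commit): modified={none} staged={none}
After op 7 (modify b.txt): modified={b.txt} staged={none}
After op 8 (git add b.txt): modified={none} staged={b.txt}
After op 9 (modify h.txt): modified={h.txt} staged={b.txt}
After op 10 (modify h.txt): modified={h.txt} staged={b.txt}
After op 11 (git add h.txt): modified={none} staged={b.txt, h.txt}
After op 12 (modify e.txt): modified={e.txt} staged={b.txt, h.txt}
After op 13 (modify f.txt): modified={e.txt, f.txt} staged={b.txt, h.txt}
After op 14 (git reset h.txt): modified={e.txt, f.txt, h.txt} staged={b.txt}
After op 15 (modify e.txt): modified={e.txt, f.txt, h.txt} staged={b.txt}
After op 16 (git reset b.txt): modified={b.txt, e.txt, f.txt, h.txt} staged={none}
After op 17 (git add h.txt): modified={b.txt, e.txt, f.txt} staged={h.txt}
After op 18 (modify a.txt): modified={a.txt, b.txt, e.txt, f.txt} staged={h.txt}
After op 19 (git add g.txt): modified={a.txt, b.txt, e.txt, f.txt} staged={h.txt}

Answer: a.txt, b.txt, e.txt, f.txt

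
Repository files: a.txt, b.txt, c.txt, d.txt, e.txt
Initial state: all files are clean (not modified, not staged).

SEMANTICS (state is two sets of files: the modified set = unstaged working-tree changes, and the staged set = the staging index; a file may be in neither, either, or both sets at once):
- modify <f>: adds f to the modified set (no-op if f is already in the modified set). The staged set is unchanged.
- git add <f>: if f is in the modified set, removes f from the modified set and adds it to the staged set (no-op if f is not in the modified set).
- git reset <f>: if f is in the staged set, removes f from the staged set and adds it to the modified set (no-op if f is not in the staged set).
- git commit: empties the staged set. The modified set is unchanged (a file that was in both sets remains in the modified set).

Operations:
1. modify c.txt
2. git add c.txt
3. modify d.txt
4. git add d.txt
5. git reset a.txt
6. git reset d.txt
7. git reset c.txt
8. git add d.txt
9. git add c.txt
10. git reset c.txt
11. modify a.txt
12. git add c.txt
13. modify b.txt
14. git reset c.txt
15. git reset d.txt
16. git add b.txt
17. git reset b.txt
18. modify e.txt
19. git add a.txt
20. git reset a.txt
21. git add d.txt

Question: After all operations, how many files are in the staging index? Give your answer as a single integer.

Answer: 1

Derivation:
After op 1 (modify c.txt): modified={c.txt} staged={none}
After op 2 (git add c.txt): modified={none} staged={c.txt}
After op 3 (modify d.txt): modified={d.txt} staged={c.txt}
After op 4 (git add d.txt): modified={none} staged={c.txt, d.txt}
After op 5 (git reset a.txt): modified={none} staged={c.txt, d.txt}
After op 6 (git reset d.txt): modified={d.txt} staged={c.txt}
After op 7 (git reset c.txt): modified={c.txt, d.txt} staged={none}
After op 8 (git add d.txt): modified={c.txt} staged={d.txt}
After op 9 (git add c.txt): modified={none} staged={c.txt, d.txt}
After op 10 (git reset c.txt): modified={c.txt} staged={d.txt}
After op 11 (modify a.txt): modified={a.txt, c.txt} staged={d.txt}
After op 12 (git add c.txt): modified={a.txt} staged={c.txt, d.txt}
After op 13 (modify b.txt): modified={a.txt, b.txt} staged={c.txt, d.txt}
After op 14 (git reset c.txt): modified={a.txt, b.txt, c.txt} staged={d.txt}
After op 15 (git reset d.txt): modified={a.txt, b.txt, c.txt, d.txt} staged={none}
After op 16 (git add b.txt): modified={a.txt, c.txt, d.txt} staged={b.txt}
After op 17 (git reset b.txt): modified={a.txt, b.txt, c.txt, d.txt} staged={none}
After op 18 (modify e.txt): modified={a.txt, b.txt, c.txt, d.txt, e.txt} staged={none}
After op 19 (git add a.txt): modified={b.txt, c.txt, d.txt, e.txt} staged={a.txt}
After op 20 (git reset a.txt): modified={a.txt, b.txt, c.txt, d.txt, e.txt} staged={none}
After op 21 (git add d.txt): modified={a.txt, b.txt, c.txt, e.txt} staged={d.txt}
Final staged set: {d.txt} -> count=1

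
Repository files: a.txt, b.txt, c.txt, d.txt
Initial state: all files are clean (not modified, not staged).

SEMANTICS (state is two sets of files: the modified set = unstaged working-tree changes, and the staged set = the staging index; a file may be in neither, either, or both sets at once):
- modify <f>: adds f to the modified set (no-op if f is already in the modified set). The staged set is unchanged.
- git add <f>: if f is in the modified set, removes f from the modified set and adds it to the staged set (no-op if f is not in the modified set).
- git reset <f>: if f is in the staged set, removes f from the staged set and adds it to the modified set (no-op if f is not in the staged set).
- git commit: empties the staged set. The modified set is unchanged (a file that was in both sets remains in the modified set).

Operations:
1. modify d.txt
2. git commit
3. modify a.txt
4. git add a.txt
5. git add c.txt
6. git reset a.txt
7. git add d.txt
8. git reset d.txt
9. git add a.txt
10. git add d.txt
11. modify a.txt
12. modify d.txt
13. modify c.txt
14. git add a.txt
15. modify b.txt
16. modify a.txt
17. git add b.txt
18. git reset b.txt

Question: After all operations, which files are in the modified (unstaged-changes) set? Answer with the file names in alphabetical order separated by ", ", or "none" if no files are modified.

After op 1 (modify d.txt): modified={d.txt} staged={none}
After op 2 (git commit): modified={d.txt} staged={none}
After op 3 (modify a.txt): modified={a.txt, d.txt} staged={none}
After op 4 (git add a.txt): modified={d.txt} staged={a.txt}
After op 5 (git add c.txt): modified={d.txt} staged={a.txt}
After op 6 (git reset a.txt): modified={a.txt, d.txt} staged={none}
After op 7 (git add d.txt): modified={a.txt} staged={d.txt}
After op 8 (git reset d.txt): modified={a.txt, d.txt} staged={none}
After op 9 (git add a.txt): modified={d.txt} staged={a.txt}
After op 10 (git add d.txt): modified={none} staged={a.txt, d.txt}
After op 11 (modify a.txt): modified={a.txt} staged={a.txt, d.txt}
After op 12 (modify d.txt): modified={a.txt, d.txt} staged={a.txt, d.txt}
After op 13 (modify c.txt): modified={a.txt, c.txt, d.txt} staged={a.txt, d.txt}
After op 14 (git add a.txt): modified={c.txt, d.txt} staged={a.txt, d.txt}
After op 15 (modify b.txt): modified={b.txt, c.txt, d.txt} staged={a.txt, d.txt}
After op 16 (modify a.txt): modified={a.txt, b.txt, c.txt, d.txt} staged={a.txt, d.txt}
After op 17 (git add b.txt): modified={a.txt, c.txt, d.txt} staged={a.txt, b.txt, d.txt}
After op 18 (git reset b.txt): modified={a.txt, b.txt, c.txt, d.txt} staged={a.txt, d.txt}

Answer: a.txt, b.txt, c.txt, d.txt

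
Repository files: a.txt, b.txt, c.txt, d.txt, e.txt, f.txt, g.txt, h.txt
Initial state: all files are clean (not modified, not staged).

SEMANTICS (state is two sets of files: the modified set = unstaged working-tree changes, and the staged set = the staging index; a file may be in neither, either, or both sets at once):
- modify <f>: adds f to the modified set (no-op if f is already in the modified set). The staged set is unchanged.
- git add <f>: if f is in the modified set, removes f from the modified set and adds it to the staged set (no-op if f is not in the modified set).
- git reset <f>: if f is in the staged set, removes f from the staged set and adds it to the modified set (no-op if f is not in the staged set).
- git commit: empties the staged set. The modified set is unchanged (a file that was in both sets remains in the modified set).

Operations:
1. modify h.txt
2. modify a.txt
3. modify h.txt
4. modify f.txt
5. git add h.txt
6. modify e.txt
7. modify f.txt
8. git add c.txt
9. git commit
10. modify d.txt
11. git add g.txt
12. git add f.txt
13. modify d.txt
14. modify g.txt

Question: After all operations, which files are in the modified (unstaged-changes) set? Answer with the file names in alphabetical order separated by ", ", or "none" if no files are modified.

Answer: a.txt, d.txt, e.txt, g.txt

Derivation:
After op 1 (modify h.txt): modified={h.txt} staged={none}
After op 2 (modify a.txt): modified={a.txt, h.txt} staged={none}
After op 3 (modify h.txt): modified={a.txt, h.txt} staged={none}
After op 4 (modify f.txt): modified={a.txt, f.txt, h.txt} staged={none}
After op 5 (git add h.txt): modified={a.txt, f.txt} staged={h.txt}
After op 6 (modify e.txt): modified={a.txt, e.txt, f.txt} staged={h.txt}
After op 7 (modify f.txt): modified={a.txt, e.txt, f.txt} staged={h.txt}
After op 8 (git add c.txt): modified={a.txt, e.txt, f.txt} staged={h.txt}
After op 9 (git commit): modified={a.txt, e.txt, f.txt} staged={none}
After op 10 (modify d.txt): modified={a.txt, d.txt, e.txt, f.txt} staged={none}
After op 11 (git add g.txt): modified={a.txt, d.txt, e.txt, f.txt} staged={none}
After op 12 (git add f.txt): modified={a.txt, d.txt, e.txt} staged={f.txt}
After op 13 (modify d.txt): modified={a.txt, d.txt, e.txt} staged={f.txt}
After op 14 (modify g.txt): modified={a.txt, d.txt, e.txt, g.txt} staged={f.txt}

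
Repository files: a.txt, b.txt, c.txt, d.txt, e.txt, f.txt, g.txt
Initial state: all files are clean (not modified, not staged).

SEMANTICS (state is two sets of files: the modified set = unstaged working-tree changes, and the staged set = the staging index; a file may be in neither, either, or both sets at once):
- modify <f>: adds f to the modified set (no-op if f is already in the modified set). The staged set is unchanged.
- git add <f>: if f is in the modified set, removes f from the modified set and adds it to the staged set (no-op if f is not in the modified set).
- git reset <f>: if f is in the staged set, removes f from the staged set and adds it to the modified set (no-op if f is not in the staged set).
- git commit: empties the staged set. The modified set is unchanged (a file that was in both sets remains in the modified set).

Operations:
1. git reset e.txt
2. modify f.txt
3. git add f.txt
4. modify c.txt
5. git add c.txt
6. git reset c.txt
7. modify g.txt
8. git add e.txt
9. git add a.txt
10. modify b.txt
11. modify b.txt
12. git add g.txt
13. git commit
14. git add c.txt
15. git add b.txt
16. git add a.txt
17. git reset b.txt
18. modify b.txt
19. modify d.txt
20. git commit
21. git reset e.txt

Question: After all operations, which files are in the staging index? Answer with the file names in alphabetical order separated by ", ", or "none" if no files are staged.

After op 1 (git reset e.txt): modified={none} staged={none}
After op 2 (modify f.txt): modified={f.txt} staged={none}
After op 3 (git add f.txt): modified={none} staged={f.txt}
After op 4 (modify c.txt): modified={c.txt} staged={f.txt}
After op 5 (git add c.txt): modified={none} staged={c.txt, f.txt}
After op 6 (git reset c.txt): modified={c.txt} staged={f.txt}
After op 7 (modify g.txt): modified={c.txt, g.txt} staged={f.txt}
After op 8 (git add e.txt): modified={c.txt, g.txt} staged={f.txt}
After op 9 (git add a.txt): modified={c.txt, g.txt} staged={f.txt}
After op 10 (modify b.txt): modified={b.txt, c.txt, g.txt} staged={f.txt}
After op 11 (modify b.txt): modified={b.txt, c.txt, g.txt} staged={f.txt}
After op 12 (git add g.txt): modified={b.txt, c.txt} staged={f.txt, g.txt}
After op 13 (git commit): modified={b.txt, c.txt} staged={none}
After op 14 (git add c.txt): modified={b.txt} staged={c.txt}
After op 15 (git add b.txt): modified={none} staged={b.txt, c.txt}
After op 16 (git add a.txt): modified={none} staged={b.txt, c.txt}
After op 17 (git reset b.txt): modified={b.txt} staged={c.txt}
After op 18 (modify b.txt): modified={b.txt} staged={c.txt}
After op 19 (modify d.txt): modified={b.txt, d.txt} staged={c.txt}
After op 20 (git commit): modified={b.txt, d.txt} staged={none}
After op 21 (git reset e.txt): modified={b.txt, d.txt} staged={none}

Answer: none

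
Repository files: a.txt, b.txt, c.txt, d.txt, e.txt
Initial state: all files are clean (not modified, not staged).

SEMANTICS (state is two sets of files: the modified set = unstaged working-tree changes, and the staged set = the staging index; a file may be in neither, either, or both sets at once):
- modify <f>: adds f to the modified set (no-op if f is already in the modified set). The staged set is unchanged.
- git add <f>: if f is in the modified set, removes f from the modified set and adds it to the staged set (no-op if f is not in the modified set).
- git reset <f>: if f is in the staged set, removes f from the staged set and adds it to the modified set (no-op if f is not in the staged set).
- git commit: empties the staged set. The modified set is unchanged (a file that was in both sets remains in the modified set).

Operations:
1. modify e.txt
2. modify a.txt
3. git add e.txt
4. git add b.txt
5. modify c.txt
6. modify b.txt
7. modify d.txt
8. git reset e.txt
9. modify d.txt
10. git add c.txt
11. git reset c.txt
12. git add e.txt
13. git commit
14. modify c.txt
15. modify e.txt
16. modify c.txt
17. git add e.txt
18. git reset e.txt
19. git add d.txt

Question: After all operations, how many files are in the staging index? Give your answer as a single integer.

Answer: 1

Derivation:
After op 1 (modify e.txt): modified={e.txt} staged={none}
After op 2 (modify a.txt): modified={a.txt, e.txt} staged={none}
After op 3 (git add e.txt): modified={a.txt} staged={e.txt}
After op 4 (git add b.txt): modified={a.txt} staged={e.txt}
After op 5 (modify c.txt): modified={a.txt, c.txt} staged={e.txt}
After op 6 (modify b.txt): modified={a.txt, b.txt, c.txt} staged={e.txt}
After op 7 (modify d.txt): modified={a.txt, b.txt, c.txt, d.txt} staged={e.txt}
After op 8 (git reset e.txt): modified={a.txt, b.txt, c.txt, d.txt, e.txt} staged={none}
After op 9 (modify d.txt): modified={a.txt, b.txt, c.txt, d.txt, e.txt} staged={none}
After op 10 (git add c.txt): modified={a.txt, b.txt, d.txt, e.txt} staged={c.txt}
After op 11 (git reset c.txt): modified={a.txt, b.txt, c.txt, d.txt, e.txt} staged={none}
After op 12 (git add e.txt): modified={a.txt, b.txt, c.txt, d.txt} staged={e.txt}
After op 13 (git commit): modified={a.txt, b.txt, c.txt, d.txt} staged={none}
After op 14 (modify c.txt): modified={a.txt, b.txt, c.txt, d.txt} staged={none}
After op 15 (modify e.txt): modified={a.txt, b.txt, c.txt, d.txt, e.txt} staged={none}
After op 16 (modify c.txt): modified={a.txt, b.txt, c.txt, d.txt, e.txt} staged={none}
After op 17 (git add e.txt): modified={a.txt, b.txt, c.txt, d.txt} staged={e.txt}
After op 18 (git reset e.txt): modified={a.txt, b.txt, c.txt, d.txt, e.txt} staged={none}
After op 19 (git add d.txt): modified={a.txt, b.txt, c.txt, e.txt} staged={d.txt}
Final staged set: {d.txt} -> count=1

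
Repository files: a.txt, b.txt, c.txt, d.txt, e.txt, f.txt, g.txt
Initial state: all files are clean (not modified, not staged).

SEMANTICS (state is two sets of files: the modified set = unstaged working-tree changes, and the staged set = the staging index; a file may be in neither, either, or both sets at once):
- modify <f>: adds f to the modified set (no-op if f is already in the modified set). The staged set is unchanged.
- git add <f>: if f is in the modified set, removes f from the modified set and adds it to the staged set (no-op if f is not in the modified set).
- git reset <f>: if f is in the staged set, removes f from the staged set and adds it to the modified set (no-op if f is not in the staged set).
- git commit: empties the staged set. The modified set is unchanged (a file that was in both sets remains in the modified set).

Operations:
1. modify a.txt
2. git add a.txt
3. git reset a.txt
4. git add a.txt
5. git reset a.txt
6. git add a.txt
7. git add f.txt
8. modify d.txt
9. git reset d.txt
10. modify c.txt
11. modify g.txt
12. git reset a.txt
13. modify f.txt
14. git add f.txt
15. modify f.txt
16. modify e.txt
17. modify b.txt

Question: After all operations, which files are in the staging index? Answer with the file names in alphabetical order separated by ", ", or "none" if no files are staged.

After op 1 (modify a.txt): modified={a.txt} staged={none}
After op 2 (git add a.txt): modified={none} staged={a.txt}
After op 3 (git reset a.txt): modified={a.txt} staged={none}
After op 4 (git add a.txt): modified={none} staged={a.txt}
After op 5 (git reset a.txt): modified={a.txt} staged={none}
After op 6 (git add a.txt): modified={none} staged={a.txt}
After op 7 (git add f.txt): modified={none} staged={a.txt}
After op 8 (modify d.txt): modified={d.txt} staged={a.txt}
After op 9 (git reset d.txt): modified={d.txt} staged={a.txt}
After op 10 (modify c.txt): modified={c.txt, d.txt} staged={a.txt}
After op 11 (modify g.txt): modified={c.txt, d.txt, g.txt} staged={a.txt}
After op 12 (git reset a.txt): modified={a.txt, c.txt, d.txt, g.txt} staged={none}
After op 13 (modify f.txt): modified={a.txt, c.txt, d.txt, f.txt, g.txt} staged={none}
After op 14 (git add f.txt): modified={a.txt, c.txt, d.txt, g.txt} staged={f.txt}
After op 15 (modify f.txt): modified={a.txt, c.txt, d.txt, f.txt, g.txt} staged={f.txt}
After op 16 (modify e.txt): modified={a.txt, c.txt, d.txt, e.txt, f.txt, g.txt} staged={f.txt}
After op 17 (modify b.txt): modified={a.txt, b.txt, c.txt, d.txt, e.txt, f.txt, g.txt} staged={f.txt}

Answer: f.txt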